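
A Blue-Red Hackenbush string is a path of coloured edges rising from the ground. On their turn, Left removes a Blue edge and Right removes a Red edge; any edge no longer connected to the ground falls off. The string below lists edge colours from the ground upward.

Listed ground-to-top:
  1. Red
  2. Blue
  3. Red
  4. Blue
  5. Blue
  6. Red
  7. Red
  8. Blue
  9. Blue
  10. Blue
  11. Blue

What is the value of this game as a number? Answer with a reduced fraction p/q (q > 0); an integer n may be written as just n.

-609/1024

Recurse on prefixes of the 11-edge string Red Blue Red Blue Blue Red Red Blue Blue Blue Blue:
g_1 [R]  L=[]  R=[0]  so -1
g_2 [RB]  L=[-1]  R=[0]  so -1/2
g_3 [RBR]  L=[-1]  R=[-1/2 0]  so -3/4
g_4 [RBRB]  L=[-1 -3/4]  R=[-1/2 0]  so -5/8
g_5 [RBRBB]  L=[-1 -3/4 -5/8]  R=[-1/2 0]  so -9/16
g_6 [RBRBBR]  L=[-1 -3/4 -5/8]  R=[-9/16 -1/2 0]  so -19/32
g_7 [RBRBBRR]  L=[-1 -3/4 -5/8]  R=[-19/32 -9/16 -1/2 0]  so -39/64
g_8 [RBRBBRRB]  L=[-1 -3/4 -5/8 -39/64]  R=[-19/32 -9/16 -1/2 0]  so -77/128
g_9 [RBRBBRRBB]  L=[-1 -3/4 -5/8 -39/64 -77/128]  R=[-19/32 -9/16 -1/2 0]  so -153/256
g_10 [RBRBBRRBBB]  L=[-1 -3/4 -5/8 -39/64 -77/128 -153/256]  R=[-19/32 -9/16 -1/2 0]  so -305/512
g_11 [RBRBBRRBBBB]  L=[-1 -3/4 -5/8 -39/64 -77/128 -153/256 -305/512]  R=[-19/32 -9/16 -1/2 0]  so -609/1024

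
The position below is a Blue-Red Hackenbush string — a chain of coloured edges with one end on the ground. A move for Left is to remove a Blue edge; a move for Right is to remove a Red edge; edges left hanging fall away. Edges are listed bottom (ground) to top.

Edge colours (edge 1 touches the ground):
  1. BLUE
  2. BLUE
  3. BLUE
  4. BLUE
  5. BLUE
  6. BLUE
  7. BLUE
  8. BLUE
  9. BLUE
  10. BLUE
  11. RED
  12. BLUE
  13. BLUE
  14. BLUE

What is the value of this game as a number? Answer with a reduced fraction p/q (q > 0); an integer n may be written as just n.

159/16

1 of 14 · B · max L 0 · min R +∞ → 1
2 of 14 · BB · max L 1 · min R +∞ → 2
3 of 14 · BBB · max L 2 · min R +∞ → 3
4 of 14 · BBBB · max L 3 · min R +∞ → 4
5 of 14 · BBBBB · max L 4 · min R +∞ → 5
6 of 14 · BBBBBB · max L 5 · min R +∞ → 6
7 of 14 · BBBBBBB · max L 6 · min R +∞ → 7
8 of 14 · BBBBBBBB · max L 7 · min R +∞ → 8
9 of 14 · BBBBBBBBB · max L 8 · min R +∞ → 9
10 of 14 · BBBBBBBBBB · max L 9 · min R +∞ → 10
11 of 14 · BBBBBBBBBBR · max L 9 · min R 10 → 19/2
12 of 14 · BBBBBBBBBBRB · max L 19/2 · min R 10 → 39/4
13 of 14 · BBBBBBBBBBRBB · max L 39/4 · min R 10 → 79/8
14 of 14 · BBBBBBBBBBRBBB · max L 79/8 · min R 10 → 159/16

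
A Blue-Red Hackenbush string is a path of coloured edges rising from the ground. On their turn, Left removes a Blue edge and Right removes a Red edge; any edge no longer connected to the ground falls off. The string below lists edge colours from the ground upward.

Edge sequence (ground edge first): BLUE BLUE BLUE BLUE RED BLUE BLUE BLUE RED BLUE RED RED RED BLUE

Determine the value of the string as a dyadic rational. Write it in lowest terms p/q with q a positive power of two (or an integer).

Build G(s[:k]) for k = 1..14, string s = BLUE BLUE BLUE BLUE RED BLUE BLUE BLUE RED BLUE RED RED RED BLUE.
G_1 [B]  L=[0]  R=[—]  gives 1
G_2 [BB]  L=[0,1]  R=[—]  gives 2
G_3 [BBB]  L=[0,1,2]  R=[—]  gives 3
G_4 [BBBB]  L=[0,1,2,3]  R=[—]  gives 4
G_5 [BBBBR]  L=[0,1,2,3]  R=[4]  gives 7/2
G_6 [BBBBRB]  L=[0,1,2,3,7/2]  R=[4]  gives 15/4
G_7 [BBBBRBB]  L=[0,1,2,3,7/2,15/4]  R=[4]  gives 31/8
G_8 [BBBBRBBB]  L=[0,1,2,3,7/2,15/4,31/8]  R=[4]  gives 63/16
G_9 [BBBBRBBBR]  L=[0,1,2,3,7/2,15/4,31/8]  R=[63/16,4]  gives 125/32
G_10 [BBBBRBBBRB]  L=[0,1,2,3,7/2,15/4,31/8,125/32]  R=[63/16,4]  gives 251/64
G_11 [BBBBRBBBRBR]  L=[0,1,2,3,7/2,15/4,31/8,125/32]  R=[251/64,63/16,4]  gives 501/128
G_12 [BBBBRBBBRBRR]  L=[0,1,2,3,7/2,15/4,31/8,125/32]  R=[501/128,251/64,63/16,4]  gives 1001/256
G_13 [BBBBRBBBRBRRR]  L=[0,1,2,3,7/2,15/4,31/8,125/32]  R=[1001/256,501/128,251/64,63/16,4]  gives 2001/512
G_14 [BBBBRBBBRBRRRB]  L=[0,1,2,3,7/2,15/4,31/8,125/32,2001/512]  R=[1001/256,501/128,251/64,63/16,4]  gives 4003/1024

4003/1024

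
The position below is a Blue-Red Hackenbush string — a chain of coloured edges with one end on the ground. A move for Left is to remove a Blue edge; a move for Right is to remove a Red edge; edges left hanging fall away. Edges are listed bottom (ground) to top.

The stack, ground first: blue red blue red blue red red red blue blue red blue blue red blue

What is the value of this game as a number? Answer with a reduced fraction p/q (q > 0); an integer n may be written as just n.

10459/16384

Recurse on prefixes of the 15-edge string blue red blue red blue red red red blue blue red blue blue red blue:
1 of 15 · b · max L 0 · min R +∞ → 1
2 of 15 · br · max L 0 · min R 1 → 1/2
3 of 15 · brb · max L 1/2 · min R 1 → 3/4
4 of 15 · brbr · max L 1/2 · min R 3/4 → 5/8
5 of 15 · brbrb · max L 5/8 · min R 3/4 → 11/16
6 of 15 · brbrbr · max L 5/8 · min R 11/16 → 21/32
7 of 15 · brbrbrr · max L 5/8 · min R 21/32 → 41/64
8 of 15 · brbrbrrr · max L 5/8 · min R 41/64 → 81/128
9 of 15 · brbrbrrrb · max L 81/128 · min R 41/64 → 163/256
10 of 15 · brbrbrrrbb · max L 163/256 · min R 41/64 → 327/512
11 of 15 · brbrbrrrbbr · max L 163/256 · min R 327/512 → 653/1024
12 of 15 · brbrbrrrbbrb · max L 653/1024 · min R 327/512 → 1307/2048
13 of 15 · brbrbrrrbbrbb · max L 1307/2048 · min R 327/512 → 2615/4096
14 of 15 · brbrbrrrbbrbbr · max L 1307/2048 · min R 2615/4096 → 5229/8192
15 of 15 · brbrbrrrbbrbbrb · max L 5229/8192 · min R 2615/4096 → 10459/16384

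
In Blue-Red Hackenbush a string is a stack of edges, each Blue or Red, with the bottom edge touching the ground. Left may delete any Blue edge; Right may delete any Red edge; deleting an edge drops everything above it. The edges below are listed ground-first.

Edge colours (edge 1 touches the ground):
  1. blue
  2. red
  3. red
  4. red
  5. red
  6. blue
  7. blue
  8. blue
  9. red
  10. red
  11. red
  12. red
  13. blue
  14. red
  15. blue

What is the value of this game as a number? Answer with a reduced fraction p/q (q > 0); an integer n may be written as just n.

step 1: add blue to get b; options L={ 0 } R={ — } ⇒ 1
step 2: add red to get br; options L={ 0 } R={ 1 } ⇒ 1/2
step 3: add red to get brr; options L={ 0 } R={ 1/2,1 } ⇒ 1/4
step 4: add red to get brrr; options L={ 0 } R={ 1/4,1/2,1 } ⇒ 1/8
step 5: add red to get brrrr; options L={ 0 } R={ 1/8,1/4,1/2,1 } ⇒ 1/16
step 6: add blue to get brrrrb; options L={ 0,1/16 } R={ 1/8,1/4,1/2,1 } ⇒ 3/32
step 7: add blue to get brrrrbb; options L={ 0,1/16,3/32 } R={ 1/8,1/4,1/2,1 } ⇒ 7/64
step 8: add blue to get brrrrbbb; options L={ 0,1/16,3/32,7/64 } R={ 1/8,1/4,1/2,1 } ⇒ 15/128
step 9: add red to get brrrrbbbr; options L={ 0,1/16,3/32,7/64 } R={ 15/128,1/8,1/4,1/2,1 } ⇒ 29/256
step 10: add red to get brrrrbbbrr; options L={ 0,1/16,3/32,7/64 } R={ 29/256,15/128,1/8,1/4,1/2,1 } ⇒ 57/512
step 11: add red to get brrrrbbbrrr; options L={ 0,1/16,3/32,7/64 } R={ 57/512,29/256,15/128,1/8,1/4,1/2,1 } ⇒ 113/1024
step 12: add red to get brrrrbbbrrrr; options L={ 0,1/16,3/32,7/64 } R={ 113/1024,57/512,29/256,15/128,1/8,1/4,1/2,1 } ⇒ 225/2048
step 13: add blue to get brrrrbbbrrrrb; options L={ 0,1/16,3/32,7/64,225/2048 } R={ 113/1024,57/512,29/256,15/128,1/8,1/4,1/2,1 } ⇒ 451/4096
step 14: add red to get brrrrbbbrrrrbr; options L={ 0,1/16,3/32,7/64,225/2048 } R={ 451/4096,113/1024,57/512,29/256,15/128,1/8,1/4,1/2,1 } ⇒ 901/8192
step 15: add blue to get brrrrbbbrrrrbrb; options L={ 0,1/16,3/32,7/64,225/2048,901/8192 } R={ 451/4096,113/1024,57/512,29/256,15/128,1/8,1/4,1/2,1 } ⇒ 1803/16384

1803/16384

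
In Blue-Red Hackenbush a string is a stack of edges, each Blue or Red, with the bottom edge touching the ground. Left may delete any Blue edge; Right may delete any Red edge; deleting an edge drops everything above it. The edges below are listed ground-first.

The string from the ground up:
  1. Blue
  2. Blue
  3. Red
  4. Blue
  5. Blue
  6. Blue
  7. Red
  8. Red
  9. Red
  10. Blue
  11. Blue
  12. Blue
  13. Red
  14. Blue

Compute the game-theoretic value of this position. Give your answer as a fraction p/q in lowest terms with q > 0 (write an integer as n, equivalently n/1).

7739/4096

Recurse on prefixes of the 14-edge string Blue Blue Red Blue Blue Blue Red Red Red Blue Blue Blue Red Blue:
B: Left { 0 }, Right {  } => simplest 1
BB: Left { 0 1 }, Right {  } => simplest 2
BBR: Left { 0 1 }, Right { 2 } => simplest 3/2
BBRB: Left { 0 1 3/2 }, Right { 2 } => simplest 7/4
BBRBB: Left { 0 1 3/2 7/4 }, Right { 2 } => simplest 15/8
BBRBBB: Left { 0 1 3/2 7/4 15/8 }, Right { 2 } => simplest 31/16
BBRBBBR: Left { 0 1 3/2 7/4 15/8 }, Right { 31/16 2 } => simplest 61/32
BBRBBBRR: Left { 0 1 3/2 7/4 15/8 }, Right { 61/32 31/16 2 } => simplest 121/64
BBRBBBRRR: Left { 0 1 3/2 7/4 15/8 }, Right { 121/64 61/32 31/16 2 } => simplest 241/128
BBRBBBRRRB: Left { 0 1 3/2 7/4 15/8 241/128 }, Right { 121/64 61/32 31/16 2 } => simplest 483/256
BBRBBBRRRBB: Left { 0 1 3/2 7/4 15/8 241/128 483/256 }, Right { 121/64 61/32 31/16 2 } => simplest 967/512
BBRBBBRRRBBB: Left { 0 1 3/2 7/4 15/8 241/128 483/256 967/512 }, Right { 121/64 61/32 31/16 2 } => simplest 1935/1024
BBRBBBRRRBBBR: Left { 0 1 3/2 7/4 15/8 241/128 483/256 967/512 }, Right { 1935/1024 121/64 61/32 31/16 2 } => simplest 3869/2048
BBRBBBRRRBBBRB: Left { 0 1 3/2 7/4 15/8 241/128 483/256 967/512 3869/2048 }, Right { 1935/1024 121/64 61/32 31/16 2 } => simplest 7739/4096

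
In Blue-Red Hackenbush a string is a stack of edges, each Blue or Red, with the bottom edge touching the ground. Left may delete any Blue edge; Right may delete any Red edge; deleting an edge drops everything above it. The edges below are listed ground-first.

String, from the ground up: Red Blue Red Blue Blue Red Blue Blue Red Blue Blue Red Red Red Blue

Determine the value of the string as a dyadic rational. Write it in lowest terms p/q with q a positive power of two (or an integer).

-9373/16384

Build G(s[:k]) for k = 1..15, string s = Red Blue Red Blue Blue Red Blue Blue Red Blue Blue Red Red Red Blue.
G_1 [R]  L=[∅]  R=[0]  -> -1
G_2 [RB]  L=[-1]  R=[0]  -> -1/2
G_3 [RBR]  L=[-1]  R=[-1/2; 0]  -> -3/4
G_4 [RBRB]  L=[-1; -3/4]  R=[-1/2; 0]  -> -5/8
G_5 [RBRBB]  L=[-1; -3/4; -5/8]  R=[-1/2; 0]  -> -9/16
G_6 [RBRBBR]  L=[-1; -3/4; -5/8]  R=[-9/16; -1/2; 0]  -> -19/32
G_7 [RBRBBRB]  L=[-1; -3/4; -5/8; -19/32]  R=[-9/16; -1/2; 0]  -> -37/64
G_8 [RBRBBRBB]  L=[-1; -3/4; -5/8; -19/32; -37/64]  R=[-9/16; -1/2; 0]  -> -73/128
G_9 [RBRBBRBBR]  L=[-1; -3/4; -5/8; -19/32; -37/64]  R=[-73/128; -9/16; -1/2; 0]  -> -147/256
G_10 [RBRBBRBBRB]  L=[-1; -3/4; -5/8; -19/32; -37/64; -147/256]  R=[-73/128; -9/16; -1/2; 0]  -> -293/512
G_11 [RBRBBRBBRBB]  L=[-1; -3/4; -5/8; -19/32; -37/64; -147/256; -293/512]  R=[-73/128; -9/16; -1/2; 0]  -> -585/1024
G_12 [RBRBBRBBRBBR]  L=[-1; -3/4; -5/8; -19/32; -37/64; -147/256; -293/512]  R=[-585/1024; -73/128; -9/16; -1/2; 0]  -> -1171/2048
G_13 [RBRBBRBBRBBRR]  L=[-1; -3/4; -5/8; -19/32; -37/64; -147/256; -293/512]  R=[-1171/2048; -585/1024; -73/128; -9/16; -1/2; 0]  -> -2343/4096
G_14 [RBRBBRBBRBBRRR]  L=[-1; -3/4; -5/8; -19/32; -37/64; -147/256; -293/512]  R=[-2343/4096; -1171/2048; -585/1024; -73/128; -9/16; -1/2; 0]  -> -4687/8192
G_15 [RBRBBRBBRBBRRRB]  L=[-1; -3/4; -5/8; -19/32; -37/64; -147/256; -293/512; -4687/8192]  R=[-2343/4096; -1171/2048; -585/1024; -73/128; -9/16; -1/2; 0]  -> -9373/16384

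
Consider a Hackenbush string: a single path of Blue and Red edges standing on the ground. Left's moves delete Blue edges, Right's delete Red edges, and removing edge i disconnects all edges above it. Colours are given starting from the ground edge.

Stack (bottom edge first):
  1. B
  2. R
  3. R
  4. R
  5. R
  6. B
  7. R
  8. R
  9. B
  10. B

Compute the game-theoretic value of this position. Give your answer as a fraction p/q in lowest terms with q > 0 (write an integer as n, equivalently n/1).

39/512

Build val(s[:k]) for k = 1..10, string s = B R R R R B R R B B.
step 1: add B to get B; options L={ 0 } R={  } → 1
step 2: add R to get BR; options L={ 0 } R={ 1 } → 1/2
step 3: add R to get BRR; options L={ 0 } R={ 1/2,1 } → 1/4
step 4: add R to get BRRR; options L={ 0 } R={ 1/4,1/2,1 } → 1/8
step 5: add R to get BRRRR; options L={ 0 } R={ 1/8,1/4,1/2,1 } → 1/16
step 6: add B to get BRRRRB; options L={ 0,1/16 } R={ 1/8,1/4,1/2,1 } → 3/32
step 7: add R to get BRRRRBR; options L={ 0,1/16 } R={ 3/32,1/8,1/4,1/2,1 } → 5/64
step 8: add R to get BRRRRBRR; options L={ 0,1/16 } R={ 5/64,3/32,1/8,1/4,1/2,1 } → 9/128
step 9: add B to get BRRRRBRRB; options L={ 0,1/16,9/128 } R={ 5/64,3/32,1/8,1/4,1/2,1 } → 19/256
step 10: add B to get BRRRRBRRBB; options L={ 0,1/16,9/128,19/256 } R={ 5/64,3/32,1/8,1/4,1/2,1 } → 39/512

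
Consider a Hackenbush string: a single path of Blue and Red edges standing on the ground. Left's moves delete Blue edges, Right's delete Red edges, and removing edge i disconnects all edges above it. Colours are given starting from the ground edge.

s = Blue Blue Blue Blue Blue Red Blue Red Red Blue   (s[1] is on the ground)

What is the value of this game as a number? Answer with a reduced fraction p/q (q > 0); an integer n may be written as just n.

147/32

Recurse on prefixes of the 10-edge string Blue Blue Blue Blue Blue Red Blue Red Red Blue:
B: Left { 0 }, Right { none } ⇒ simplest 1
BB: Left { 0 1 }, Right { none } ⇒ simplest 2
BBB: Left { 0 1 2 }, Right { none } ⇒ simplest 3
BBBB: Left { 0 1 2 3 }, Right { none } ⇒ simplest 4
BBBBB: Left { 0 1 2 3 4 }, Right { none } ⇒ simplest 5
BBBBBR: Left { 0 1 2 3 4 }, Right { 5 } ⇒ simplest 9/2
BBBBBRB: Left { 0 1 2 3 4 9/2 }, Right { 5 } ⇒ simplest 19/4
BBBBBRBR: Left { 0 1 2 3 4 9/2 }, Right { 19/4 5 } ⇒ simplest 37/8
BBBBBRBRR: Left { 0 1 2 3 4 9/2 }, Right { 37/8 19/4 5 } ⇒ simplest 73/16
BBBBBRBRRB: Left { 0 1 2 3 4 9/2 73/16 }, Right { 37/8 19/4 5 } ⇒ simplest 147/32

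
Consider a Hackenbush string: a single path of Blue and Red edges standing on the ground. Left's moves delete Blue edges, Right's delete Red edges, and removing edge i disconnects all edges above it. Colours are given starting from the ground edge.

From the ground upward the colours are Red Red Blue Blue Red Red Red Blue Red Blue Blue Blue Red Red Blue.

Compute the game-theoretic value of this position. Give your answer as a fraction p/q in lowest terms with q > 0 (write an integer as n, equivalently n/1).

-11917/8192

Recurse on prefixes of the 15-edge string Red Red Blue Blue Red Red Red Blue Red Blue Blue Blue Red Red Blue:
1 of 15 · R · max L −∞ · min R 0 → -1
2 of 15 · RR · max L −∞ · min R -1 → -2
3 of 15 · RRB · max L -2 · min R -1 → -3/2
4 of 15 · RRBB · max L -3/2 · min R -1 → -5/4
5 of 15 · RRBBR · max L -3/2 · min R -5/4 → -11/8
6 of 15 · RRBBRR · max L -3/2 · min R -11/8 → -23/16
7 of 15 · RRBBRRR · max L -3/2 · min R -23/16 → -47/32
8 of 15 · RRBBRRRB · max L -47/32 · min R -23/16 → -93/64
9 of 15 · RRBBRRRBR · max L -47/32 · min R -93/64 → -187/128
10 of 15 · RRBBRRRBRB · max L -187/128 · min R -93/64 → -373/256
11 of 15 · RRBBRRRBRBB · max L -373/256 · min R -93/64 → -745/512
12 of 15 · RRBBRRRBRBBB · max L -745/512 · min R -93/64 → -1489/1024
13 of 15 · RRBBRRRBRBBBR · max L -745/512 · min R -1489/1024 → -2979/2048
14 of 15 · RRBBRRRBRBBBRR · max L -745/512 · min R -2979/2048 → -5959/4096
15 of 15 · RRBBRRRBRBBBRRB · max L -5959/4096 · min R -2979/2048 → -11917/8192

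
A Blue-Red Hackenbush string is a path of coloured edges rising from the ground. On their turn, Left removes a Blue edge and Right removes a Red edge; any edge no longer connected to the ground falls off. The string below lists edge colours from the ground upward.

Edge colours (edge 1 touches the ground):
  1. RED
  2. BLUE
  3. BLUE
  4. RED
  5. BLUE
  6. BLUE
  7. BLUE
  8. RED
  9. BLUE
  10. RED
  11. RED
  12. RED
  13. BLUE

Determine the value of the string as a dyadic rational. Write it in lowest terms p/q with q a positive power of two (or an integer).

R: Left { ∅ }, Right { 0 } = simplest -1
RB: Left { -1 }, Right { 0 } = simplest -1/2
RBB: Left { -1,-1/2 }, Right { 0 } = simplest -1/4
RBBR: Left { -1,-1/2 }, Right { -1/4,0 } = simplest -3/8
RBBRB: Left { -1,-1/2,-3/8 }, Right { -1/4,0 } = simplest -5/16
RBBRBB: Left { -1,-1/2,-3/8,-5/16 }, Right { -1/4,0 } = simplest -9/32
RBBRBBB: Left { -1,-1/2,-3/8,-5/16,-9/32 }, Right { -1/4,0 } = simplest -17/64
RBBRBBBR: Left { -1,-1/2,-3/8,-5/16,-9/32 }, Right { -17/64,-1/4,0 } = simplest -35/128
RBBRBBBRB: Left { -1,-1/2,-3/8,-5/16,-9/32,-35/128 }, Right { -17/64,-1/4,0 } = simplest -69/256
RBBRBBBRBR: Left { -1,-1/2,-3/8,-5/16,-9/32,-35/128 }, Right { -69/256,-17/64,-1/4,0 } = simplest -139/512
RBBRBBBRBRR: Left { -1,-1/2,-3/8,-5/16,-9/32,-35/128 }, Right { -139/512,-69/256,-17/64,-1/4,0 } = simplest -279/1024
RBBRBBBRBRRR: Left { -1,-1/2,-3/8,-5/16,-9/32,-35/128 }, Right { -279/1024,-139/512,-69/256,-17/64,-1/4,0 } = simplest -559/2048
RBBRBBBRBRRRB: Left { -1,-1/2,-3/8,-5/16,-9/32,-35/128,-559/2048 }, Right { -279/1024,-139/512,-69/256,-17/64,-1/4,0 } = simplest -1117/4096

-1117/4096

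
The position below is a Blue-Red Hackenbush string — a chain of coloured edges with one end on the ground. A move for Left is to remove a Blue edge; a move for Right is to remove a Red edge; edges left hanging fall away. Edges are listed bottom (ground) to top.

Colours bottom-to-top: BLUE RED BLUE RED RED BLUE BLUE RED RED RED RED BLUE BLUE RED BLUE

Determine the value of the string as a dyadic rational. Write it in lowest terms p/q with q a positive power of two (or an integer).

9755/16384

step 1: add BLUE to get B; options L={ 0 } R={ · } -> 1
step 2: add RED to get BR; options L={ 0 } R={ 1 } -> 1/2
step 3: add BLUE to get BRB; options L={ 0 1/2 } R={ 1 } -> 3/4
step 4: add RED to get BRBR; options L={ 0 1/2 } R={ 3/4 1 } -> 5/8
step 5: add RED to get BRBRR; options L={ 0 1/2 } R={ 5/8 3/4 1 } -> 9/16
step 6: add BLUE to get BRBRRB; options L={ 0 1/2 9/16 } R={ 5/8 3/4 1 } -> 19/32
step 7: add BLUE to get BRBRRBB; options L={ 0 1/2 9/16 19/32 } R={ 5/8 3/4 1 } -> 39/64
step 8: add RED to get BRBRRBBR; options L={ 0 1/2 9/16 19/32 } R={ 39/64 5/8 3/4 1 } -> 77/128
step 9: add RED to get BRBRRBBRR; options L={ 0 1/2 9/16 19/32 } R={ 77/128 39/64 5/8 3/4 1 } -> 153/256
step 10: add RED to get BRBRRBBRRR; options L={ 0 1/2 9/16 19/32 } R={ 153/256 77/128 39/64 5/8 3/4 1 } -> 305/512
step 11: add RED to get BRBRRBBRRRR; options L={ 0 1/2 9/16 19/32 } R={ 305/512 153/256 77/128 39/64 5/8 3/4 1 } -> 609/1024
step 12: add BLUE to get BRBRRBBRRRRB; options L={ 0 1/2 9/16 19/32 609/1024 } R={ 305/512 153/256 77/128 39/64 5/8 3/4 1 } -> 1219/2048
step 13: add BLUE to get BRBRRBBRRRRBB; options L={ 0 1/2 9/16 19/32 609/1024 1219/2048 } R={ 305/512 153/256 77/128 39/64 5/8 3/4 1 } -> 2439/4096
step 14: add RED to get BRBRRBBRRRRBBR; options L={ 0 1/2 9/16 19/32 609/1024 1219/2048 } R={ 2439/4096 305/512 153/256 77/128 39/64 5/8 3/4 1 } -> 4877/8192
step 15: add BLUE to get BRBRRBBRRRRBBRB; options L={ 0 1/2 9/16 19/32 609/1024 1219/2048 4877/8192 } R={ 2439/4096 305/512 153/256 77/128 39/64 5/8 3/4 1 } -> 9755/16384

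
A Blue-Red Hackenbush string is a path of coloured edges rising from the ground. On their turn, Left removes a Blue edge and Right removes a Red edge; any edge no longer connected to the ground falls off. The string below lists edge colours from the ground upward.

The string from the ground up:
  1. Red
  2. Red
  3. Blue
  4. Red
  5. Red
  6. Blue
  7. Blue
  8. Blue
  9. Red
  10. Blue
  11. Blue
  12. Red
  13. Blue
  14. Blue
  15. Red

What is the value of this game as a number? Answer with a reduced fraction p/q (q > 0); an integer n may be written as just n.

-14483/8192

step 1: add Red to get R; options L={ (no moves) } R={ 0 } gives -1
step 2: add Red to get RR; options L={ (no moves) } R={ -1, 0 } gives -2
step 3: add Blue to get RRB; options L={ -2 } R={ -1, 0 } gives -3/2
step 4: add Red to get RRBR; options L={ -2 } R={ -3/2, -1, 0 } gives -7/4
step 5: add Red to get RRBRR; options L={ -2 } R={ -7/4, -3/2, -1, 0 } gives -15/8
step 6: add Blue to get RRBRRB; options L={ -2, -15/8 } R={ -7/4, -3/2, -1, 0 } gives -29/16
step 7: add Blue to get RRBRRBB; options L={ -2, -15/8, -29/16 } R={ -7/4, -3/2, -1, 0 } gives -57/32
step 8: add Blue to get RRBRRBBB; options L={ -2, -15/8, -29/16, -57/32 } R={ -7/4, -3/2, -1, 0 } gives -113/64
step 9: add Red to get RRBRRBBBR; options L={ -2, -15/8, -29/16, -57/32 } R={ -113/64, -7/4, -3/2, -1, 0 } gives -227/128
step 10: add Blue to get RRBRRBBBRB; options L={ -2, -15/8, -29/16, -57/32, -227/128 } R={ -113/64, -7/4, -3/2, -1, 0 } gives -453/256
step 11: add Blue to get RRBRRBBBRBB; options L={ -2, -15/8, -29/16, -57/32, -227/128, -453/256 } R={ -113/64, -7/4, -3/2, -1, 0 } gives -905/512
step 12: add Red to get RRBRRBBBRBBR; options L={ -2, -15/8, -29/16, -57/32, -227/128, -453/256 } R={ -905/512, -113/64, -7/4, -3/2, -1, 0 } gives -1811/1024
step 13: add Blue to get RRBRRBBBRBBRB; options L={ -2, -15/8, -29/16, -57/32, -227/128, -453/256, -1811/1024 } R={ -905/512, -113/64, -7/4, -3/2, -1, 0 } gives -3621/2048
step 14: add Blue to get RRBRRBBBRBBRBB; options L={ -2, -15/8, -29/16, -57/32, -227/128, -453/256, -1811/1024, -3621/2048 } R={ -905/512, -113/64, -7/4, -3/2, -1, 0 } gives -7241/4096
step 15: add Red to get RRBRRBBBRBBRBBR; options L={ -2, -15/8, -29/16, -57/32, -227/128, -453/256, -1811/1024, -3621/2048 } R={ -7241/4096, -905/512, -113/64, -7/4, -3/2, -1, 0 } gives -14483/8192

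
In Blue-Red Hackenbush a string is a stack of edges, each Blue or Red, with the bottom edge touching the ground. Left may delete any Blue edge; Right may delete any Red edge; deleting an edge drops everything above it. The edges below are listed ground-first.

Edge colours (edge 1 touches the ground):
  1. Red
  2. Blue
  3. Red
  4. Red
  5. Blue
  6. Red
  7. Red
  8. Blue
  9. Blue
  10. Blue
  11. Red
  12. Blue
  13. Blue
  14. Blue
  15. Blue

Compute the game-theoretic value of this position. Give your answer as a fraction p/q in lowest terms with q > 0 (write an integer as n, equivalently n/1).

-13857/16384

Build v(s[:k]) for k = 1..15, string s = Red Blue Red Red Blue Red Red Blue Blue Blue Red Blue Blue Blue Blue.
step 1: add Red to get R; options L={ ∅ } R={ 0 } → -1
step 2: add Blue to get RB; options L={ -1 } R={ 0 } → -1/2
step 3: add Red to get RBR; options L={ -1 } R={ -1/2 0 } → -3/4
step 4: add Red to get RBRR; options L={ -1 } R={ -3/4 -1/2 0 } → -7/8
step 5: add Blue to get RBRRB; options L={ -1 -7/8 } R={ -3/4 -1/2 0 } → -13/16
step 6: add Red to get RBRRBR; options L={ -1 -7/8 } R={ -13/16 -3/4 -1/2 0 } → -27/32
step 7: add Red to get RBRRBRR; options L={ -1 -7/8 } R={ -27/32 -13/16 -3/4 -1/2 0 } → -55/64
step 8: add Blue to get RBRRBRRB; options L={ -1 -7/8 -55/64 } R={ -27/32 -13/16 -3/4 -1/2 0 } → -109/128
step 9: add Blue to get RBRRBRRBB; options L={ -1 -7/8 -55/64 -109/128 } R={ -27/32 -13/16 -3/4 -1/2 0 } → -217/256
step 10: add Blue to get RBRRBRRBBB; options L={ -1 -7/8 -55/64 -109/128 -217/256 } R={ -27/32 -13/16 -3/4 -1/2 0 } → -433/512
step 11: add Red to get RBRRBRRBBBR; options L={ -1 -7/8 -55/64 -109/128 -217/256 } R={ -433/512 -27/32 -13/16 -3/4 -1/2 0 } → -867/1024
step 12: add Blue to get RBRRBRRBBBRB; options L={ -1 -7/8 -55/64 -109/128 -217/256 -867/1024 } R={ -433/512 -27/32 -13/16 -3/4 -1/2 0 } → -1733/2048
step 13: add Blue to get RBRRBRRBBBRBB; options L={ -1 -7/8 -55/64 -109/128 -217/256 -867/1024 -1733/2048 } R={ -433/512 -27/32 -13/16 -3/4 -1/2 0 } → -3465/4096
step 14: add Blue to get RBRRBRRBBBRBBB; options L={ -1 -7/8 -55/64 -109/128 -217/256 -867/1024 -1733/2048 -3465/4096 } R={ -433/512 -27/32 -13/16 -3/4 -1/2 0 } → -6929/8192
step 15: add Blue to get RBRRBRRBBBRBBBB; options L={ -1 -7/8 -55/64 -109/128 -217/256 -867/1024 -1733/2048 -3465/4096 -6929/8192 } R={ -433/512 -27/32 -13/16 -3/4 -1/2 0 } → -13857/16384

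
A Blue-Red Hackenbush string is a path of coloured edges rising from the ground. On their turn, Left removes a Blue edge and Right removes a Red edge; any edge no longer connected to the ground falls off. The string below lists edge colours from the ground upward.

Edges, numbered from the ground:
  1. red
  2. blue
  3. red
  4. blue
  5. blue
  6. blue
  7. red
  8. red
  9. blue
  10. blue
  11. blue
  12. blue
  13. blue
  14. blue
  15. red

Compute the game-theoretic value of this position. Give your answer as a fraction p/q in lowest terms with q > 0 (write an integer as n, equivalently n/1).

Recurse on prefixes of the 15-edge string red blue red blue blue blue red red blue blue blue blue blue blue red:
g_1 [r]  L=[]  R=[0]  = -1
g_2 [rb]  L=[-1]  R=[0]  = -1/2
g_3 [rbr]  L=[-1]  R=[-1/2, 0]  = -3/4
g_4 [rbrb]  L=[-1, -3/4]  R=[-1/2, 0]  = -5/8
g_5 [rbrbb]  L=[-1, -3/4, -5/8]  R=[-1/2, 0]  = -9/16
g_6 [rbrbbb]  L=[-1, -3/4, -5/8, -9/16]  R=[-1/2, 0]  = -17/32
g_7 [rbrbbbr]  L=[-1, -3/4, -5/8, -9/16]  R=[-17/32, -1/2, 0]  = -35/64
g_8 [rbrbbbrr]  L=[-1, -3/4, -5/8, -9/16]  R=[-35/64, -17/32, -1/2, 0]  = -71/128
g_9 [rbrbbbrrb]  L=[-1, -3/4, -5/8, -9/16, -71/128]  R=[-35/64, -17/32, -1/2, 0]  = -141/256
g_10 [rbrbbbrrbb]  L=[-1, -3/4, -5/8, -9/16, -71/128, -141/256]  R=[-35/64, -17/32, -1/2, 0]  = -281/512
g_11 [rbrbbbrrbbb]  L=[-1, -3/4, -5/8, -9/16, -71/128, -141/256, -281/512]  R=[-35/64, -17/32, -1/2, 0]  = -561/1024
g_12 [rbrbbbrrbbbb]  L=[-1, -3/4, -5/8, -9/16, -71/128, -141/256, -281/512, -561/1024]  R=[-35/64, -17/32, -1/2, 0]  = -1121/2048
g_13 [rbrbbbrrbbbbb]  L=[-1, -3/4, -5/8, -9/16, -71/128, -141/256, -281/512, -561/1024, -1121/2048]  R=[-35/64, -17/32, -1/2, 0]  = -2241/4096
g_14 [rbrbbbrrbbbbbb]  L=[-1, -3/4, -5/8, -9/16, -71/128, -141/256, -281/512, -561/1024, -1121/2048, -2241/4096]  R=[-35/64, -17/32, -1/2, 0]  = -4481/8192
g_15 [rbrbbbrrbbbbbbr]  L=[-1, -3/4, -5/8, -9/16, -71/128, -141/256, -281/512, -561/1024, -1121/2048, -2241/4096]  R=[-4481/8192, -35/64, -17/32, -1/2, 0]  = -8963/16384

-8963/16384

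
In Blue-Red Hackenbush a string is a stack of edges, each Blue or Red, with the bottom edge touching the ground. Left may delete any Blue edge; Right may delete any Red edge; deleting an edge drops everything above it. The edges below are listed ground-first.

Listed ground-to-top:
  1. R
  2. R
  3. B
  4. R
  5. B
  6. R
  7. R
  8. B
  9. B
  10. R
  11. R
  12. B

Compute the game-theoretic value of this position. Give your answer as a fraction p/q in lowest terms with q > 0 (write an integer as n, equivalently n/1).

step 1: add R to get R; options L={ — } R={ 0 } -> -1
step 2: add R to get RR; options L={ — } R={ -1; 0 } -> -2
step 3: add B to get RRB; options L={ -2 } R={ -1; 0 } -> -3/2
step 4: add R to get RRBR; options L={ -2 } R={ -3/2; -1; 0 } -> -7/4
step 5: add B to get RRBRB; options L={ -2; -7/4 } R={ -3/2; -1; 0 } -> -13/8
step 6: add R to get RRBRBR; options L={ -2; -7/4 } R={ -13/8; -3/2; -1; 0 } -> -27/16
step 7: add R to get RRBRBRR; options L={ -2; -7/4 } R={ -27/16; -13/8; -3/2; -1; 0 } -> -55/32
step 8: add B to get RRBRBRRB; options L={ -2; -7/4; -55/32 } R={ -27/16; -13/8; -3/2; -1; 0 } -> -109/64
step 9: add B to get RRBRBRRBB; options L={ -2; -7/4; -55/32; -109/64 } R={ -27/16; -13/8; -3/2; -1; 0 } -> -217/128
step 10: add R to get RRBRBRRBBR; options L={ -2; -7/4; -55/32; -109/64 } R={ -217/128; -27/16; -13/8; -3/2; -1; 0 } -> -435/256
step 11: add R to get RRBRBRRBBRR; options L={ -2; -7/4; -55/32; -109/64 } R={ -435/256; -217/128; -27/16; -13/8; -3/2; -1; 0 } -> -871/512
step 12: add B to get RRBRBRRBBRRB; options L={ -2; -7/4; -55/32; -109/64; -871/512 } R={ -435/256; -217/128; -27/16; -13/8; -3/2; -1; 0 } -> -1741/1024

-1741/1024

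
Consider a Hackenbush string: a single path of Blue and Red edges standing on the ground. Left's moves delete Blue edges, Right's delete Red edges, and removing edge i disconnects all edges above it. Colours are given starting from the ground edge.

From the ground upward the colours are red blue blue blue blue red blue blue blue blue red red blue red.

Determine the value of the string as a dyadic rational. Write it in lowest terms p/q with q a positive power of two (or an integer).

-539/8192

Prefix values for red blue blue blue blue red blue blue blue blue red red blue red via {L|R} + simplicity:
step 1: add red to get r; options L={ — } R={ 0 } → -1
step 2: add blue to get rb; options L={ -1 } R={ 0 } → -1/2
step 3: add blue to get rbb; options L={ -1, -1/2 } R={ 0 } → -1/4
step 4: add blue to get rbbb; options L={ -1, -1/2, -1/4 } R={ 0 } → -1/8
step 5: add blue to get rbbbb; options L={ -1, -1/2, -1/4, -1/8 } R={ 0 } → -1/16
step 6: add red to get rbbbbr; options L={ -1, -1/2, -1/4, -1/8 } R={ -1/16, 0 } → -3/32
step 7: add blue to get rbbbbrb; options L={ -1, -1/2, -1/4, -1/8, -3/32 } R={ -1/16, 0 } → -5/64
step 8: add blue to get rbbbbrbb; options L={ -1, -1/2, -1/4, -1/8, -3/32, -5/64 } R={ -1/16, 0 } → -9/128
step 9: add blue to get rbbbbrbbb; options L={ -1, -1/2, -1/4, -1/8, -3/32, -5/64, -9/128 } R={ -1/16, 0 } → -17/256
step 10: add blue to get rbbbbrbbbb; options L={ -1, -1/2, -1/4, -1/8, -3/32, -5/64, -9/128, -17/256 } R={ -1/16, 0 } → -33/512
step 11: add red to get rbbbbrbbbbr; options L={ -1, -1/2, -1/4, -1/8, -3/32, -5/64, -9/128, -17/256 } R={ -33/512, -1/16, 0 } → -67/1024
step 12: add red to get rbbbbrbbbbrr; options L={ -1, -1/2, -1/4, -1/8, -3/32, -5/64, -9/128, -17/256 } R={ -67/1024, -33/512, -1/16, 0 } → -135/2048
step 13: add blue to get rbbbbrbbbbrrb; options L={ -1, -1/2, -1/4, -1/8, -3/32, -5/64, -9/128, -17/256, -135/2048 } R={ -67/1024, -33/512, -1/16, 0 } → -269/4096
step 14: add red to get rbbbbrbbbbrrbr; options L={ -1, -1/2, -1/4, -1/8, -3/32, -5/64, -9/128, -17/256, -135/2048 } R={ -269/4096, -67/1024, -33/512, -1/16, 0 } → -539/8192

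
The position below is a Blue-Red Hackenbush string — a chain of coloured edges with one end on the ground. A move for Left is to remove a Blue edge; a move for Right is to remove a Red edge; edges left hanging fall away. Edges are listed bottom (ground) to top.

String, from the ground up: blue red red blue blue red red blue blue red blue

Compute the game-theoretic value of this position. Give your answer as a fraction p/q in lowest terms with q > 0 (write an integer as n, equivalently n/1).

411/1024

value(b) = { 0 | (no moves) } -> 1
value(br) = { 0 | 1 } -> 1/2
value(brr) = { 0 | 1/2 1 } -> 1/4
value(brrb) = { 0 1/4 | 1/2 1 } -> 3/8
value(brrbb) = { 0 1/4 3/8 | 1/2 1 } -> 7/16
value(brrbbr) = { 0 1/4 3/8 | 7/16 1/2 1 } -> 13/32
value(brrbbrr) = { 0 1/4 3/8 | 13/32 7/16 1/2 1 } -> 25/64
value(brrbbrrb) = { 0 1/4 3/8 25/64 | 13/32 7/16 1/2 1 } -> 51/128
value(brrbbrrbb) = { 0 1/4 3/8 25/64 51/128 | 13/32 7/16 1/2 1 } -> 103/256
value(brrbbrrbbr) = { 0 1/4 3/8 25/64 51/128 | 103/256 13/32 7/16 1/2 1 } -> 205/512
value(brrbbrrbbrb) = { 0 1/4 3/8 25/64 51/128 205/512 | 103/256 13/32 7/16 1/2 1 } -> 411/1024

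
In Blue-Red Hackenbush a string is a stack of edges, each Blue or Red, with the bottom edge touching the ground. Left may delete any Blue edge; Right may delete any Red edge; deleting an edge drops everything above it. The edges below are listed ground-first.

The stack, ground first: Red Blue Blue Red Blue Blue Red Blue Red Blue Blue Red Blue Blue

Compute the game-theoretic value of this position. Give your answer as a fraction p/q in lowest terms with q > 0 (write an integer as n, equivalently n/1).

Recurse on prefixes of the 14-edge string Red Blue Blue Red Blue Blue Red Blue Red Blue Blue Red Blue Blue:
1 of 14 · R · max L −∞ · min R 0 — -1
2 of 14 · RB · max L -1 · min R 0 — -1/2
3 of 14 · RBB · max L -1/2 · min R 0 — -1/4
4 of 14 · RBBR · max L -1/2 · min R -1/4 — -3/8
5 of 14 · RBBRB · max L -3/8 · min R -1/4 — -5/16
6 of 14 · RBBRBB · max L -5/16 · min R -1/4 — -9/32
7 of 14 · RBBRBBR · max L -5/16 · min R -9/32 — -19/64
8 of 14 · RBBRBBRB · max L -19/64 · min R -9/32 — -37/128
9 of 14 · RBBRBBRBR · max L -19/64 · min R -37/128 — -75/256
10 of 14 · RBBRBBRBRB · max L -75/256 · min R -37/128 — -149/512
11 of 14 · RBBRBBRBRBB · max L -149/512 · min R -37/128 — -297/1024
12 of 14 · RBBRBBRBRBBR · max L -149/512 · min R -297/1024 — -595/2048
13 of 14 · RBBRBBRBRBBRB · max L -595/2048 · min R -297/1024 — -1189/4096
14 of 14 · RBBRBBRBRBBRBB · max L -1189/4096 · min R -297/1024 — -2377/8192

-2377/8192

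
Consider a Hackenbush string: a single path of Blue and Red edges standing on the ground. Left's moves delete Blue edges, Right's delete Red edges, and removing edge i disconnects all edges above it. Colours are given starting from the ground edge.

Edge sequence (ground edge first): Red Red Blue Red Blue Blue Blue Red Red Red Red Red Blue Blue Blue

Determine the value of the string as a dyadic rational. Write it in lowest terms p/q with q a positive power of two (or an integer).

1 of 15 · R · max L −∞ · min R 0 = -1
2 of 15 · RR · max L −∞ · min R -1 = -2
3 of 15 · RRB · max L -2 · min R -1 = -3/2
4 of 15 · RRBR · max L -2 · min R -3/2 = -7/4
5 of 15 · RRBRB · max L -7/4 · min R -3/2 = -13/8
6 of 15 · RRBRBB · max L -13/8 · min R -3/2 = -25/16
7 of 15 · RRBRBBB · max L -25/16 · min R -3/2 = -49/32
8 of 15 · RRBRBBBR · max L -25/16 · min R -49/32 = -99/64
9 of 15 · RRBRBBBRR · max L -25/16 · min R -99/64 = -199/128
10 of 15 · RRBRBBBRRR · max L -25/16 · min R -199/128 = -399/256
11 of 15 · RRBRBBBRRRR · max L -25/16 · min R -399/256 = -799/512
12 of 15 · RRBRBBBRRRRR · max L -25/16 · min R -799/512 = -1599/1024
13 of 15 · RRBRBBBRRRRRB · max L -1599/1024 · min R -799/512 = -3197/2048
14 of 15 · RRBRBBBRRRRRBB · max L -3197/2048 · min R -799/512 = -6393/4096
15 of 15 · RRBRBBBRRRRRBBB · max L -6393/4096 · min R -799/512 = -12785/8192

-12785/8192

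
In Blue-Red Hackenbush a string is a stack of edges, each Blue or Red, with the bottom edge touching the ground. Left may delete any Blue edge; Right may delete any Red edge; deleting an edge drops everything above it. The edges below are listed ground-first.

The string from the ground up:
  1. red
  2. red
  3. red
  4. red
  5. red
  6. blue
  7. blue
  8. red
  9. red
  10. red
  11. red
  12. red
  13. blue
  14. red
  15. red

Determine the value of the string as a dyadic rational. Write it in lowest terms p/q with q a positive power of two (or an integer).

-4599/1024

1 of 15 · r · max L −∞ · min R 0 → -1
2 of 15 · rr · max L −∞ · min R -1 → -2
3 of 15 · rrr · max L −∞ · min R -2 → -3
4 of 15 · rrrr · max L −∞ · min R -3 → -4
5 of 15 · rrrrr · max L −∞ · min R -4 → -5
6 of 15 · rrrrrb · max L -5 · min R -4 → -9/2
7 of 15 · rrrrrbb · max L -9/2 · min R -4 → -17/4
8 of 15 · rrrrrbbr · max L -9/2 · min R -17/4 → -35/8
9 of 15 · rrrrrbbrr · max L -9/2 · min R -35/8 → -71/16
10 of 15 · rrrrrbbrrr · max L -9/2 · min R -71/16 → -143/32
11 of 15 · rrrrrbbrrrr · max L -9/2 · min R -143/32 → -287/64
12 of 15 · rrrrrbbrrrrr · max L -9/2 · min R -287/64 → -575/128
13 of 15 · rrrrrbbrrrrrb · max L -575/128 · min R -287/64 → -1149/256
14 of 15 · rrrrrbbrrrrrbr · max L -575/128 · min R -1149/256 → -2299/512
15 of 15 · rrrrrbbrrrrrbrr · max L -575/128 · min R -2299/512 → -4599/1024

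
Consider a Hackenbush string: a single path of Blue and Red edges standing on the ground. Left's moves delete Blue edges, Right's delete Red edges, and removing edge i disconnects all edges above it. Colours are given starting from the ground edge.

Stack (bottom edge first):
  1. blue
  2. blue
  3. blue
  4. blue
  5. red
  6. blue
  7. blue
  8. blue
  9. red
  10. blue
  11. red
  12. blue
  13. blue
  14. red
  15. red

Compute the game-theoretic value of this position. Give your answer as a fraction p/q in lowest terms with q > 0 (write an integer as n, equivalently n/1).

step 1: add blue to get b; options L={ 0 } R={ ∅ } gives 1
step 2: add blue to get bb; options L={ 0, 1 } R={ ∅ } gives 2
step 3: add blue to get bbb; options L={ 0, 1, 2 } R={ ∅ } gives 3
step 4: add blue to get bbbb; options L={ 0, 1, 2, 3 } R={ ∅ } gives 4
step 5: add red to get bbbbr; options L={ 0, 1, 2, 3 } R={ 4 } gives 7/2
step 6: add blue to get bbbbrb; options L={ 0, 1, 2, 3, 7/2 } R={ 4 } gives 15/4
step 7: add blue to get bbbbrbb; options L={ 0, 1, 2, 3, 7/2, 15/4 } R={ 4 } gives 31/8
step 8: add blue to get bbbbrbbb; options L={ 0, 1, 2, 3, 7/2, 15/4, 31/8 } R={ 4 } gives 63/16
step 9: add red to get bbbbrbbbr; options L={ 0, 1, 2, 3, 7/2, 15/4, 31/8 } R={ 63/16, 4 } gives 125/32
step 10: add blue to get bbbbrbbbrb; options L={ 0, 1, 2, 3, 7/2, 15/4, 31/8, 125/32 } R={ 63/16, 4 } gives 251/64
step 11: add red to get bbbbrbbbrbr; options L={ 0, 1, 2, 3, 7/2, 15/4, 31/8, 125/32 } R={ 251/64, 63/16, 4 } gives 501/128
step 12: add blue to get bbbbrbbbrbrb; options L={ 0, 1, 2, 3, 7/2, 15/4, 31/8, 125/32, 501/128 } R={ 251/64, 63/16, 4 } gives 1003/256
step 13: add blue to get bbbbrbbbrbrbb; options L={ 0, 1, 2, 3, 7/2, 15/4, 31/8, 125/32, 501/128, 1003/256 } R={ 251/64, 63/16, 4 } gives 2007/512
step 14: add red to get bbbbrbbbrbrbbr; options L={ 0, 1, 2, 3, 7/2, 15/4, 31/8, 125/32, 501/128, 1003/256 } R={ 2007/512, 251/64, 63/16, 4 } gives 4013/1024
step 15: add red to get bbbbrbbbrbrbbrr; options L={ 0, 1, 2, 3, 7/2, 15/4, 31/8, 125/32, 501/128, 1003/256 } R={ 4013/1024, 2007/512, 251/64, 63/16, 4 } gives 8025/2048

8025/2048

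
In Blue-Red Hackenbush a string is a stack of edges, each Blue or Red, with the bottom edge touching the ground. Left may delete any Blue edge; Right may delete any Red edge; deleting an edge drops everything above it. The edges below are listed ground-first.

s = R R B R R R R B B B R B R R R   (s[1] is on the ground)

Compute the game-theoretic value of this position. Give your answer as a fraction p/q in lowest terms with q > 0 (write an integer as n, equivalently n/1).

Build value(s[:k]) for k = 1..15, string s = R R B R R R R B B B R B R R R.
value(R) = { — | 0 } → -1
value(RR) = { — | -1, 0 } → -2
value(RRB) = { -2 | -1, 0 } → -3/2
value(RRBR) = { -2 | -3/2, -1, 0 } → -7/4
value(RRBRR) = { -2 | -7/4, -3/2, -1, 0 } → -15/8
value(RRBRRR) = { -2 | -15/8, -7/4, -3/2, -1, 0 } → -31/16
value(RRBRRRR) = { -2 | -31/16, -15/8, -7/4, -3/2, -1, 0 } → -63/32
value(RRBRRRRB) = { -2, -63/32 | -31/16, -15/8, -7/4, -3/2, -1, 0 } → -125/64
value(RRBRRRRBB) = { -2, -63/32, -125/64 | -31/16, -15/8, -7/4, -3/2, -1, 0 } → -249/128
value(RRBRRRRBBB) = { -2, -63/32, -125/64, -249/128 | -31/16, -15/8, -7/4, -3/2, -1, 0 } → -497/256
value(RRBRRRRBBBR) = { -2, -63/32, -125/64, -249/128 | -497/256, -31/16, -15/8, -7/4, -3/2, -1, 0 } → -995/512
value(RRBRRRRBBBRB) = { -2, -63/32, -125/64, -249/128, -995/512 | -497/256, -31/16, -15/8, -7/4, -3/2, -1, 0 } → -1989/1024
value(RRBRRRRBBBRBR) = { -2, -63/32, -125/64, -249/128, -995/512 | -1989/1024, -497/256, -31/16, -15/8, -7/4, -3/2, -1, 0 } → -3979/2048
value(RRBRRRRBBBRBRR) = { -2, -63/32, -125/64, -249/128, -995/512 | -3979/2048, -1989/1024, -497/256, -31/16, -15/8, -7/4, -3/2, -1, 0 } → -7959/4096
value(RRBRRRRBBBRBRRR) = { -2, -63/32, -125/64, -249/128, -995/512 | -7959/4096, -3979/2048, -1989/1024, -497/256, -31/16, -15/8, -7/4, -3/2, -1, 0 } → -15919/8192

-15919/8192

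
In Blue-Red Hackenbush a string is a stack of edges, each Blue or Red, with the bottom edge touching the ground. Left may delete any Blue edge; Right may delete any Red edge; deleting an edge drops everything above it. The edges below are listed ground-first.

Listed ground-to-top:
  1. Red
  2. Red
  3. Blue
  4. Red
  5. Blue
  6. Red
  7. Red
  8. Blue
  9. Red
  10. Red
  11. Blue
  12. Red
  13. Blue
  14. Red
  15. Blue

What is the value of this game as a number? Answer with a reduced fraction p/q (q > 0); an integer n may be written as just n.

Prefix values for Red Red Blue Red Blue Red Red Blue Red Red Blue Red Blue Red Blue via {L|R} + simplicity:
g(R) = {  | 0 } so -1
g(RR) = {  | -1; 0 } so -2
g(RRB) = { -2 | -1; 0 } so -3/2
g(RRBR) = { -2 | -3/2; -1; 0 } so -7/4
g(RRBRB) = { -2; -7/4 | -3/2; -1; 0 } so -13/8
g(RRBRBR) = { -2; -7/4 | -13/8; -3/2; -1; 0 } so -27/16
g(RRBRBRR) = { -2; -7/4 | -27/16; -13/8; -3/2; -1; 0 } so -55/32
g(RRBRBRRB) = { -2; -7/4; -55/32 | -27/16; -13/8; -3/2; -1; 0 } so -109/64
g(RRBRBRRBR) = { -2; -7/4; -55/32 | -109/64; -27/16; -13/8; -3/2; -1; 0 } so -219/128
g(RRBRBRRBRR) = { -2; -7/4; -55/32 | -219/128; -109/64; -27/16; -13/8; -3/2; -1; 0 } so -439/256
g(RRBRBRRBRRB) = { -2; -7/4; -55/32; -439/256 | -219/128; -109/64; -27/16; -13/8; -3/2; -1; 0 } so -877/512
g(RRBRBRRBRRBR) = { -2; -7/4; -55/32; -439/256 | -877/512; -219/128; -109/64; -27/16; -13/8; -3/2; -1; 0 } so -1755/1024
g(RRBRBRRBRRBRB) = { -2; -7/4; -55/32; -439/256; -1755/1024 | -877/512; -219/128; -109/64; -27/16; -13/8; -3/2; -1; 0 } so -3509/2048
g(RRBRBRRBRRBRBR) = { -2; -7/4; -55/32; -439/256; -1755/1024 | -3509/2048; -877/512; -219/128; -109/64; -27/16; -13/8; -3/2; -1; 0 } so -7019/4096
g(RRBRBRRBRRBRBRB) = { -2; -7/4; -55/32; -439/256; -1755/1024; -7019/4096 | -3509/2048; -877/512; -219/128; -109/64; -27/16; -13/8; -3/2; -1; 0 } so -14037/8192

-14037/8192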